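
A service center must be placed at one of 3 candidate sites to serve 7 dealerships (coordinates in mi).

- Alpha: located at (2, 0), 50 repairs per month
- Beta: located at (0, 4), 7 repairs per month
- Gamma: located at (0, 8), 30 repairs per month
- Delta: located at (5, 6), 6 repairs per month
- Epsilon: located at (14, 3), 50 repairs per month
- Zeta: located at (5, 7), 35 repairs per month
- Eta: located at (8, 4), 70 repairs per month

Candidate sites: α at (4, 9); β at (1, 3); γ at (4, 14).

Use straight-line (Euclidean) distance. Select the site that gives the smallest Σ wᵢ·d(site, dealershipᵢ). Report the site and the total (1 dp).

Total weighted distance at each candidate:
  α (4, 9): total = 1758.0
  β (1, 3): total = 1693.9
  γ (4, 14): total = 2791.9
Minimum is at β with total 1693.9 mi.

β, total 1693.9 mi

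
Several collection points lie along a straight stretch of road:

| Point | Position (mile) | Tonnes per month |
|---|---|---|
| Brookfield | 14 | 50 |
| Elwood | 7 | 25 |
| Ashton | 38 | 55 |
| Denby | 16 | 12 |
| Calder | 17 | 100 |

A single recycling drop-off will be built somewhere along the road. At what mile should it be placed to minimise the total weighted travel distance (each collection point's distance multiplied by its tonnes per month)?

For a sum of weighted absolute distances on a line, the optimum is the weighted median (not the mean). Total weight W = 242; half-weight = 121.
Sort by position and accumulate weight:
  mile 7 (Elwood, w=25) → cum 25
  mile 14 (Brookfield, w=50) → cum 75
  mile 16 (Denby, w=12) → cum 87
  mile 17 (Calder, w=100) → cum 187  ≥ 121 → median here
  mile 38 (Ashton, w=55) → cum 242
Optimal location: mile 17.

x = 17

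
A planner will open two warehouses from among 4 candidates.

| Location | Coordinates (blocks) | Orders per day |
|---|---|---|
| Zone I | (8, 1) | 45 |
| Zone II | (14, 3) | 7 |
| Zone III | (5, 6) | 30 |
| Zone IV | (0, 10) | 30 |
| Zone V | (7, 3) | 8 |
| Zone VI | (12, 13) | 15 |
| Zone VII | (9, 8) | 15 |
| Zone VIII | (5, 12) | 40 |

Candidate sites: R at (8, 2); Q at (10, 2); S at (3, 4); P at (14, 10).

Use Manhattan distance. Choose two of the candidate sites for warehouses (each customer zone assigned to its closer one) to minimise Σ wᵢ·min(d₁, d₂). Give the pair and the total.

Evaluate every pair (each demand assigned to the nearer of the two):
  {R, S}: total = 1230
  {Q, S}: total = 1292
  {R, P}: total = 1360
  {S, P}: total = 1419
  {Q, P}: total = 1512
  {R, Q}: total = 1606
Best pair: {R, S} with total 1230.

{R, S}, total 1230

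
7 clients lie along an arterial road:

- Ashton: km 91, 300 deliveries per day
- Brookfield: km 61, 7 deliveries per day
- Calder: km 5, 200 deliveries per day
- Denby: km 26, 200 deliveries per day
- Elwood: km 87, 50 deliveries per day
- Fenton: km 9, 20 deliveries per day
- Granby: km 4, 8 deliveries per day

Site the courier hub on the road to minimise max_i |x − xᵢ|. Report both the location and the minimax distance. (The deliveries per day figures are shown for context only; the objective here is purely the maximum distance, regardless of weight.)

location 47.5, max distance 43.5

The 1-center on a line is the midpoint of the two extreme points: leftmost at 4, rightmost at 91.
Optimal location = (4 + 91)/2 = 47.5; maximum distance = (91 − 4)/2 = 43.5.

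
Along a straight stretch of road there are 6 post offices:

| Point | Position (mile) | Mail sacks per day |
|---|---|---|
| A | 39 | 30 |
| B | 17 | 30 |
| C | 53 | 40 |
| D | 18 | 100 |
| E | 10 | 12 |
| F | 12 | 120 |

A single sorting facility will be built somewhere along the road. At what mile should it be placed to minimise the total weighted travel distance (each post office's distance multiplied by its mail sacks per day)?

For a sum of weighted absolute distances on a line, the optimum is the weighted median (not the mean). Total weight W = 332; half-weight = 166.
Sort by position and accumulate weight:
  mile 10 (E, w=12) → cum 12
  mile 12 (F, w=120) → cum 132
  mile 17 (B, w=30) → cum 162
  mile 18 (D, w=100) → cum 262  ≥ 166 → median here
  mile 39 (A, w=30) → cum 292
  mile 53 (C, w=40) → cum 332
Optimal location: mile 18.

x = 18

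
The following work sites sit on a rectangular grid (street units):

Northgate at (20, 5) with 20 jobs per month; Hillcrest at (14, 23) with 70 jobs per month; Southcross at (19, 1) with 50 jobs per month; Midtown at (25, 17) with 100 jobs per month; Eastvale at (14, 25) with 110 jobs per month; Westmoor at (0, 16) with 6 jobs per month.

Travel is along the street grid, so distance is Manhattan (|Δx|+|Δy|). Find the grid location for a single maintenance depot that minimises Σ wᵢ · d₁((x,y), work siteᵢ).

Manhattan distance separates: Σwᵢ(|x−xᵢ|+|y−yᵢ|) = Σwᵢ|x−xᵢ| + Σwᵢ|y−yᵢ|, so x and y are optimised independently as 1-D weighted medians.
Total weight W = 356; half = 178.
x-coordinate, sorted with cumulative weight:
  x=0 (Westmoor, w=6) cum 6
  x=14 (Hillcrest, w=70) cum 76
  x=14 (Eastvale, w=110) cum 186  ← median
  x=19 (Southcross, w=50) cum 236
  x=20 (Northgate, w=20) cum 256
  x=25 (Midtown, w=100) cum 356
⇒ x* = 14
y-coordinate, sorted with cumulative weight:
  y=1 (Southcross, w=50) cum 50
  y=5 (Northgate, w=20) cum 70
  y=16 (Westmoor, w=6) cum 76
  y=17 (Midtown, w=100) cum 176
  y=23 (Hillcrest, w=70) cum 246  ← median
  y=25 (Eastvale, w=110) cum 356
⇒ y* = 23

(14, 23)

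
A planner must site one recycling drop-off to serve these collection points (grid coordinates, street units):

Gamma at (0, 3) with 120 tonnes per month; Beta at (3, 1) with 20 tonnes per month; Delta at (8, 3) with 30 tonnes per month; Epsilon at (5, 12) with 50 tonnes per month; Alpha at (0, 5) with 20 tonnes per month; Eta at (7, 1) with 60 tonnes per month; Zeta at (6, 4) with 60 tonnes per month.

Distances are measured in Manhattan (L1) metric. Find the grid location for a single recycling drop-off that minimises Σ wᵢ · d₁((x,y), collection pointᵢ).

Manhattan distance separates: Σwᵢ(|x−xᵢ|+|y−yᵢ|) = Σwᵢ|x−xᵢ| + Σwᵢ|y−yᵢ|, so x and y are optimised independently as 1-D weighted medians.
Total weight W = 360; half = 180.
x-coordinate, sorted with cumulative weight:
  x=0 (Gamma, w=120) cum 120
  x=0 (Alpha, w=20) cum 140
  x=3 (Beta, w=20) cum 160
  x=5 (Epsilon, w=50) cum 210  ← median
  x=6 (Zeta, w=60) cum 270
  x=7 (Eta, w=60) cum 330
  x=8 (Delta, w=30) cum 360
⇒ x* = 5
y-coordinate, sorted with cumulative weight:
  y=1 (Beta, w=20) cum 20
  y=1 (Eta, w=60) cum 80
  y=3 (Gamma, w=120) cum 200  ← median
  y=3 (Delta, w=30) cum 230
  y=4 (Zeta, w=60) cum 290
  y=5 (Alpha, w=20) cum 310
  y=12 (Epsilon, w=50) cum 360
⇒ y* = 3

(5, 3)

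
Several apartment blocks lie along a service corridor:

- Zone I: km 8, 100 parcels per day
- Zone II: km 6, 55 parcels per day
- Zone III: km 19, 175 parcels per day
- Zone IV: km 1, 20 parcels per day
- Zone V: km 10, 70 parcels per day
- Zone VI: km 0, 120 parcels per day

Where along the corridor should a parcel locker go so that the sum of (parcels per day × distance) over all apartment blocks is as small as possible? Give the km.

For a sum of weighted absolute distances on a line, the optimum is the weighted median (not the mean). Total weight W = 540; half-weight = 270.
Sort by position and accumulate weight:
  km 0 (Zone VI, w=120) → cum 120
  km 1 (Zone IV, w=20) → cum 140
  km 6 (Zone II, w=55) → cum 195
  km 8 (Zone I, w=100) → cum 295  ≥ 270 → median here
  km 10 (Zone V, w=70) → cum 365
  km 19 (Zone III, w=175) → cum 540
Optimal location: km 8.

x = 8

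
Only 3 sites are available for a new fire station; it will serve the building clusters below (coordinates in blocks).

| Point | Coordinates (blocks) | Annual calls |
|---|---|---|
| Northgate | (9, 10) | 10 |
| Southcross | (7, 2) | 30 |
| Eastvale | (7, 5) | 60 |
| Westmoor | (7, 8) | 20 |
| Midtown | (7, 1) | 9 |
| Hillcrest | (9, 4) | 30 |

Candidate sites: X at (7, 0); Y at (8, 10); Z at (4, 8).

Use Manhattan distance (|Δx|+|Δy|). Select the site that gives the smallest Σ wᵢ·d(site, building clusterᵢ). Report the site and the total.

X, total 829 blocks

Total weighted distance at each candidate:
  X (7, 0): total = 829
  Y (8, 10): total = 1000
  Z (4, 8): total = 1120
Minimum is at X with total 829 blocks.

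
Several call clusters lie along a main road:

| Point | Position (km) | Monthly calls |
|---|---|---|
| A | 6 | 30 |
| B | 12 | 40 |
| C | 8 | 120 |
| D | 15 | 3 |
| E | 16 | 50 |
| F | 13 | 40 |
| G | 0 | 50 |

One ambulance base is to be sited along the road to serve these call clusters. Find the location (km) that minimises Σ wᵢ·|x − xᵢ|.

For a sum of weighted absolute distances on a line, the optimum is the weighted median (not the mean). Total weight W = 333; half-weight = 166.5.
Sort by position and accumulate weight:
  km 0 (G, w=50) → cum 50
  km 6 (A, w=30) → cum 80
  km 8 (C, w=120) → cum 200  ≥ 166.5 → median here
  km 12 (B, w=40) → cum 240
  km 13 (F, w=40) → cum 280
  km 15 (D, w=3) → cum 283
  km 16 (E, w=50) → cum 333
Optimal location: km 8.

x = 8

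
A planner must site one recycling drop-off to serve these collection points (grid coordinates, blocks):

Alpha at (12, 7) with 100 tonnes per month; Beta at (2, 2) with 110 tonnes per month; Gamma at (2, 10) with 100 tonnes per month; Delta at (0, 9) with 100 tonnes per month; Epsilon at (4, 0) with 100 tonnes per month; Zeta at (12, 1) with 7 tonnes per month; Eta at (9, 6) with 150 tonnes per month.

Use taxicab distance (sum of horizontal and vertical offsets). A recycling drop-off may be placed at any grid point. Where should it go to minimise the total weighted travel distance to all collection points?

Manhattan distance separates: Σwᵢ(|x−xᵢ|+|y−yᵢ|) = Σwᵢ|x−xᵢ| + Σwᵢ|y−yᵢ|, so x and y are optimised independently as 1-D weighted medians.
Total weight W = 667; half = 333.5.
x-coordinate, sorted with cumulative weight:
  x=0 (Delta, w=100) cum 100
  x=2 (Beta, w=110) cum 210
  x=2 (Gamma, w=100) cum 310
  x=4 (Epsilon, w=100) cum 410  ← median
  x=9 (Eta, w=150) cum 560
  x=12 (Alpha, w=100) cum 660
  x=12 (Zeta, w=7) cum 667
⇒ x* = 4
y-coordinate, sorted with cumulative weight:
  y=0 (Epsilon, w=100) cum 100
  y=1 (Zeta, w=7) cum 107
  y=2 (Beta, w=110) cum 217
  y=6 (Eta, w=150) cum 367  ← median
  y=7 (Alpha, w=100) cum 467
  y=9 (Delta, w=100) cum 567
  y=10 (Gamma, w=100) cum 667
⇒ y* = 6

(4, 6)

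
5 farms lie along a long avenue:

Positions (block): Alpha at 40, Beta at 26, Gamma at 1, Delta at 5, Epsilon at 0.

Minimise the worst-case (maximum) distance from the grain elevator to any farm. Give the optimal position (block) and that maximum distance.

location 20, max distance 20

The 1-center on a line is the midpoint of the two extreme points: leftmost at 0, rightmost at 40.
Optimal location = (0 + 40)/2 = 20; maximum distance = (40 − 0)/2 = 20.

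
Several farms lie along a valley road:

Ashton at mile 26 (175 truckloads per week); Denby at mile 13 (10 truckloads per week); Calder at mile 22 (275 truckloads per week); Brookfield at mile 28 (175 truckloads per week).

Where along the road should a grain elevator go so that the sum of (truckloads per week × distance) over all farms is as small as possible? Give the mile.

x = 26

For a sum of weighted absolute distances on a line, the optimum is the weighted median (not the mean). Total weight W = 635; half-weight = 317.5.
Sort by position and accumulate weight:
  mile 13 (Denby, w=10) → cum 10
  mile 22 (Calder, w=275) → cum 285
  mile 26 (Ashton, w=175) → cum 460  ≥ 317.5 → median here
  mile 28 (Brookfield, w=175) → cum 635
Optimal location: mile 26.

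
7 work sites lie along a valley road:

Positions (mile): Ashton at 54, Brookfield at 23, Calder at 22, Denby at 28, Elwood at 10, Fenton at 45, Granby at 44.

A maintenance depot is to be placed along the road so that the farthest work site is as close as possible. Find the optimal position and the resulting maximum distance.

The 1-center on a line is the midpoint of the two extreme points: leftmost at 10, rightmost at 54.
Optimal location = (10 + 54)/2 = 32; maximum distance = (54 − 10)/2 = 22.

location 32, max distance 22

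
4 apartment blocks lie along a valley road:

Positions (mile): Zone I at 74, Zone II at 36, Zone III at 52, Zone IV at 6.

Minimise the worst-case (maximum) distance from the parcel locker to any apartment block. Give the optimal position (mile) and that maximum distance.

location 40, max distance 34

The 1-center on a line is the midpoint of the two extreme points: leftmost at 6, rightmost at 74.
Optimal location = (6 + 74)/2 = 40; maximum distance = (74 − 6)/2 = 34.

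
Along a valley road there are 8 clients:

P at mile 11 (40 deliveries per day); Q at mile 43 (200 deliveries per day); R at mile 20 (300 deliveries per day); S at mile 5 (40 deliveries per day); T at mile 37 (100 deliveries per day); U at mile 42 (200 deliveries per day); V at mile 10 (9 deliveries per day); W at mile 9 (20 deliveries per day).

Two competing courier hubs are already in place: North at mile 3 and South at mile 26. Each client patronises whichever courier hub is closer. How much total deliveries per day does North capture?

The indifferent point is the midpoint (3+26)/2 = 14.5; clients left of it (closer to North at 3) go to North, those right go to South.
  S at 5 (w=40) → North
  W at 9 (w=20) → North
  V at 10 (w=9) → North
  P at 11 (w=40) → North
  R at 20 (w=300) → South
  T at 37 (w=100) → South
  U at 42 (w=200) → South
  Q at 43 (w=200) → South
North captures 109; South captures 800.

109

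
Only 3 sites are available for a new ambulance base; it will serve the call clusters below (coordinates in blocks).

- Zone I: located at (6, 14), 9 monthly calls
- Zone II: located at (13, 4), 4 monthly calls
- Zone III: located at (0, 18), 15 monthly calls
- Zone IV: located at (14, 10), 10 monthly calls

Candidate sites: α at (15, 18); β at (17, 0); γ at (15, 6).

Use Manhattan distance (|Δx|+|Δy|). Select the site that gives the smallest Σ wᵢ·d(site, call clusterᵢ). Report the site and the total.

Total weighted distance at each candidate:
  α (15, 18): total = 496
  β (17, 0): total = 912
  γ (15, 6): total = 624
Minimum is at α with total 496 blocks.

α, total 496 blocks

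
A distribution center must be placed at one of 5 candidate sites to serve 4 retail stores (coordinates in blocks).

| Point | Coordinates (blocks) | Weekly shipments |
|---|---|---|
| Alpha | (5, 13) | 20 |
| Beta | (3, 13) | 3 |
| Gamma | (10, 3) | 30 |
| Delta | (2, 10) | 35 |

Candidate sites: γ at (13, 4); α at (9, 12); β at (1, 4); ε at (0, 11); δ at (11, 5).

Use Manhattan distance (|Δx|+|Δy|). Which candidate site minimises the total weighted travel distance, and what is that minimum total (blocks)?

α, total 736 blocks

Total weighted distance at each candidate:
  γ (13, 4): total = 1112
  α (9, 12): total = 736
  β (1, 4): total = 838
  ε (0, 11): total = 800
  δ (11, 5): total = 908
Minimum is at α with total 736 blocks.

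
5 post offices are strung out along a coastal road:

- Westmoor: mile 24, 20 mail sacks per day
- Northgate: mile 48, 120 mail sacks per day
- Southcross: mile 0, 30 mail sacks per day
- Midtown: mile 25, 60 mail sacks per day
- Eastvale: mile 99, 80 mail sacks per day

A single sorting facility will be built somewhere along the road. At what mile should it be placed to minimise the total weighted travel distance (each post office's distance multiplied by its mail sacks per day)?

x = 48

For a sum of weighted absolute distances on a line, the optimum is the weighted median (not the mean). Total weight W = 310; half-weight = 155.
Sort by position and accumulate weight:
  mile 0 (Southcross, w=30) → cum 30
  mile 24 (Westmoor, w=20) → cum 50
  mile 25 (Midtown, w=60) → cum 110
  mile 48 (Northgate, w=120) → cum 230  ≥ 155 → median here
  mile 99 (Eastvale, w=80) → cum 310
Optimal location: mile 48.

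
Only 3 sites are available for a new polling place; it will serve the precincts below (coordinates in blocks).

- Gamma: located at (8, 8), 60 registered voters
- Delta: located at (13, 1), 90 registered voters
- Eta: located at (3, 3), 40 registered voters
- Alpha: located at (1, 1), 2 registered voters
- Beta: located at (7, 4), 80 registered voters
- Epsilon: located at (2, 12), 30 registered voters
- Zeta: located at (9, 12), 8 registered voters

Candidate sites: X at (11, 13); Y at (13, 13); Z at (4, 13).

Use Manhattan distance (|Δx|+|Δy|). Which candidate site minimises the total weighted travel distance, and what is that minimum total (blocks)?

X, total 3868 blocks

Total weighted distance at each candidate:
  X (11, 13): total = 3868
  Y (13, 13): total = 4128
  Z (4, 13): total = 3998
Minimum is at X with total 3868 blocks.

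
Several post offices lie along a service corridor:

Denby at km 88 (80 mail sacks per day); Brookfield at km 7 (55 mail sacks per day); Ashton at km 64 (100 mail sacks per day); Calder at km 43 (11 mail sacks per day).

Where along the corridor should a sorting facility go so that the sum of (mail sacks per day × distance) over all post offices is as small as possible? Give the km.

For a sum of weighted absolute distances on a line, the optimum is the weighted median (not the mean). Total weight W = 246; half-weight = 123.
Sort by position and accumulate weight:
  km 7 (Brookfield, w=55) → cum 55
  km 43 (Calder, w=11) → cum 66
  km 64 (Ashton, w=100) → cum 166  ≥ 123 → median here
  km 88 (Denby, w=80) → cum 246
Optimal location: km 64.

x = 64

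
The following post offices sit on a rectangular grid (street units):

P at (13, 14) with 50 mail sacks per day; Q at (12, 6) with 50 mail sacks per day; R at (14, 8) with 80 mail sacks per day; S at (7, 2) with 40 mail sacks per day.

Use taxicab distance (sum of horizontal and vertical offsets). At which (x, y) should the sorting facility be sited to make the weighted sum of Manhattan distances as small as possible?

(13, 8)

Manhattan distance separates: Σwᵢ(|x−xᵢ|+|y−yᵢ|) = Σwᵢ|x−xᵢ| + Σwᵢ|y−yᵢ|, so x and y are optimised independently as 1-D weighted medians.
Total weight W = 220; half = 110.
x-coordinate, sorted with cumulative weight:
  x=7 (S, w=40) cum 40
  x=12 (Q, w=50) cum 90
  x=13 (P, w=50) cum 140  ← median
  x=14 (R, w=80) cum 220
⇒ x* = 13
y-coordinate, sorted with cumulative weight:
  y=2 (S, w=40) cum 40
  y=6 (Q, w=50) cum 90
  y=8 (R, w=80) cum 170  ← median
  y=14 (P, w=50) cum 220
⇒ y* = 8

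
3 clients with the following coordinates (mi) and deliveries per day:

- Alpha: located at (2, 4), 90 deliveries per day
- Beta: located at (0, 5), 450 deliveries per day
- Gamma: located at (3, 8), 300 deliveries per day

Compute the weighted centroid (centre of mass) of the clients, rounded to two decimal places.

(1.29, 5.96)

The minimiser of Σwᵢ‖p−pᵢ‖² is the weighted centroid p* = (Σwᵢpᵢ)/(Σwᵢ).
Σwᵢ = 840.
Σwᵢxᵢ = 90·2 + 450·0 + 300·3 = 1080.
Σwᵢyᵢ = 90·4 + 450·5 + 300·8 = 5010.
x* = 1080/840 = 1.29, y* = 5010/840 = 5.96.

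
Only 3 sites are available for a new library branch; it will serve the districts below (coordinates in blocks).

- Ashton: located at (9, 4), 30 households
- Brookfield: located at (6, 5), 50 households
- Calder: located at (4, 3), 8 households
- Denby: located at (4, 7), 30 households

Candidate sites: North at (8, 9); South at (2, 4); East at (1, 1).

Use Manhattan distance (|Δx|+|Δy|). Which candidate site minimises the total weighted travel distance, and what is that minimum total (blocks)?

South, total 634 blocks

Total weighted distance at each candidate:
  North (8, 9): total = 740
  South (2, 4): total = 634
  East (1, 1): total = 1090
Minimum is at South with total 634 blocks.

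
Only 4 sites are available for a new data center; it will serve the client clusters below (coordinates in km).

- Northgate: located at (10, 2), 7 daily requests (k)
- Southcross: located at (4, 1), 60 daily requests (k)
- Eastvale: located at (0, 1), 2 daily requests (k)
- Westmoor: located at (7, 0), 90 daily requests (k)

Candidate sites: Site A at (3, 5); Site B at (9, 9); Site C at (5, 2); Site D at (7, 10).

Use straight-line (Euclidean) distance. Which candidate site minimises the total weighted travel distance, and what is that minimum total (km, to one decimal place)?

Total weighted distance at each candidate:
  Site A (3, 5): total = 887.0
  Site B (9, 9): total = 1469.4
  Site C (5, 2): total = 384.6
  Site D (7, 10): total = 1551.8
Minimum is at Site C with total 384.6 km.

Site C, total 384.6 km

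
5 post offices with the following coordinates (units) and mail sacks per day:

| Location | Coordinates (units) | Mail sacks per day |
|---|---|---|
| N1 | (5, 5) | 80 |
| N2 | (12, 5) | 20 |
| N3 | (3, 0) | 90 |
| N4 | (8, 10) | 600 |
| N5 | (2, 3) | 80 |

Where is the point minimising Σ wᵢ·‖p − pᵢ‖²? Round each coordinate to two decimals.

(6.75, 7.75)

The minimiser of Σwᵢ‖p−pᵢ‖² is the weighted centroid p* = (Σwᵢpᵢ)/(Σwᵢ).
Σwᵢ = 870.
Σwᵢxᵢ = 80·5 + 20·12 + 90·3 + 600·8 + 80·2 = 5870.
Σwᵢyᵢ = 80·5 + 20·5 + 90·0 + 600·10 + 80·3 = 6740.
x* = 5870/870 = 6.75, y* = 6740/870 = 7.75.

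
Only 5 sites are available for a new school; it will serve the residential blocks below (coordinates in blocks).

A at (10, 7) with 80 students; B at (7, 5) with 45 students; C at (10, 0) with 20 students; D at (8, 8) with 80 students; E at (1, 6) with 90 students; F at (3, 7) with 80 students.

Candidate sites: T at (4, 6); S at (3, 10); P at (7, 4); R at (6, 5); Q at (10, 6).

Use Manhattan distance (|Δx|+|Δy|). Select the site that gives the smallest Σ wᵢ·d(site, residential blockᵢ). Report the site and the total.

T, total 1890 blocks

Total weighted distance at each candidate:
  T (4, 6): total = 1890
  S (3, 10): total = 2885
  P (7, 4): total = 2345
  R (6, 5): total = 2045
  Q (10, 6): total = 2150
Minimum is at T with total 1890 blocks.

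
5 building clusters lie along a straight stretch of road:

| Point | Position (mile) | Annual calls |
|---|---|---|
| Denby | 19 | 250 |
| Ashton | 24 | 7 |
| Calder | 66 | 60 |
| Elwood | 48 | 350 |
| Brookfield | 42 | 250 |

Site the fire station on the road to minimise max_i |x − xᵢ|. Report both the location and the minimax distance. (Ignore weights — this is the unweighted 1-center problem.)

The 1-center on a line is the midpoint of the two extreme points: leftmost at 19, rightmost at 66.
Optimal location = (19 + 66)/2 = 42.5; maximum distance = (66 − 19)/2 = 23.5.

location 42.5, max distance 23.5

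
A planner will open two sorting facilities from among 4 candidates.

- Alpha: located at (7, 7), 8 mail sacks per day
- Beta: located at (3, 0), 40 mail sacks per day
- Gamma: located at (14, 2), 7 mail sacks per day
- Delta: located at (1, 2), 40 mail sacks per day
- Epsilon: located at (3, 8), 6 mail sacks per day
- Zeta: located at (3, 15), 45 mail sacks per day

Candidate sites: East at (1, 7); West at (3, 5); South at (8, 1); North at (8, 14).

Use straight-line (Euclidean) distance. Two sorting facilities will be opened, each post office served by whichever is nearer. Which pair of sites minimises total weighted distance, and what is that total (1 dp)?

{West, North}, total 707.3

Evaluate every pair (each demand assigned to the nearer of the two):
  {West, North}: total = 707.3
  {East, West}: total = 844.3
  {South, North}: total = 854.4
  {East, North}: total = 876.0
  {East, South}: total = 879.0
  {West, South}: total = 890.6
Best pair: {West, North} with total 707.3.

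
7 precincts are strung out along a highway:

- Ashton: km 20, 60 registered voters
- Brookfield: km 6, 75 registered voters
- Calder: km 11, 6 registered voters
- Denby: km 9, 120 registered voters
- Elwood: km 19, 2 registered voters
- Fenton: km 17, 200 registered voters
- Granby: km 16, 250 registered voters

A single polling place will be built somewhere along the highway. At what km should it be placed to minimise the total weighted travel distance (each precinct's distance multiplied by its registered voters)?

x = 16

For a sum of weighted absolute distances on a line, the optimum is the weighted median (not the mean). Total weight W = 713; half-weight = 356.5.
Sort by position and accumulate weight:
  km 6 (Brookfield, w=75) → cum 75
  km 9 (Denby, w=120) → cum 195
  km 11 (Calder, w=6) → cum 201
  km 16 (Granby, w=250) → cum 451  ≥ 356.5 → median here
  km 17 (Fenton, w=200) → cum 651
  km 19 (Elwood, w=2) → cum 653
  km 20 (Ashton, w=60) → cum 713
Optimal location: km 16.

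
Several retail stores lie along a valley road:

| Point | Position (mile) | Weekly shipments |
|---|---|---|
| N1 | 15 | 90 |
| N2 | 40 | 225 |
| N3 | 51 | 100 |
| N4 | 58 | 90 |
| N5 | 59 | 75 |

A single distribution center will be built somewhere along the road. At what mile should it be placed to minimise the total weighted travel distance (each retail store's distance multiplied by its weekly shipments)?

x = 40

For a sum of weighted absolute distances on a line, the optimum is the weighted median (not the mean). Total weight W = 580; half-weight = 290.
Sort by position and accumulate weight:
  mile 15 (N1, w=90) → cum 90
  mile 40 (N2, w=225) → cum 315  ≥ 290 → median here
  mile 51 (N3, w=100) → cum 415
  mile 58 (N4, w=90) → cum 505
  mile 59 (N5, w=75) → cum 580
Optimal location: mile 40.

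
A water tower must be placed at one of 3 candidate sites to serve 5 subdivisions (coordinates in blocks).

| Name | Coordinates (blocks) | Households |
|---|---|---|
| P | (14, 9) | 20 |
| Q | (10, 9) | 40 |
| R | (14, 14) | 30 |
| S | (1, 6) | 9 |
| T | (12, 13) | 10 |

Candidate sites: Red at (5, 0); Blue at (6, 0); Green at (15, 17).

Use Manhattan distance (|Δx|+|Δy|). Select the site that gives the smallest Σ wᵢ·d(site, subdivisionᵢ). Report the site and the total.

Green, total 1115 blocks

Total weighted distance at each candidate:
  Red (5, 0): total = 1900
  Blue (6, 0): total = 1809
  Green (15, 17): total = 1115
Minimum is at Green with total 1115 blocks.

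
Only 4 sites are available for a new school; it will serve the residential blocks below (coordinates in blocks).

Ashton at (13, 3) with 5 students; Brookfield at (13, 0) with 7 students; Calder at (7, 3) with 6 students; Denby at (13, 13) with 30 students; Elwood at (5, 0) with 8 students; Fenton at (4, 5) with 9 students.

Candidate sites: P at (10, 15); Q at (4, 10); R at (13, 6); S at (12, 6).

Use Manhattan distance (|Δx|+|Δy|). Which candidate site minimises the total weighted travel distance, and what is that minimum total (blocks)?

Total weighted distance at each candidate:
  P (10, 15): total = 745
  Q (4, 10): total = 766
  R (13, 6): total = 523
  S (12, 6): total = 542
Minimum is at R with total 523 blocks.

R, total 523 blocks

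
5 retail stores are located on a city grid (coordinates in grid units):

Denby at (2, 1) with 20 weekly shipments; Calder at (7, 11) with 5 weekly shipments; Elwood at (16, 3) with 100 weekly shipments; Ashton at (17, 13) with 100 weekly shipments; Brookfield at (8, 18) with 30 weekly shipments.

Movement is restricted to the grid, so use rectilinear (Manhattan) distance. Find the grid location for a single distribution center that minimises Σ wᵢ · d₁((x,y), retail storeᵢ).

(16, 13)

Manhattan distance separates: Σwᵢ(|x−xᵢ|+|y−yᵢ|) = Σwᵢ|x−xᵢ| + Σwᵢ|y−yᵢ|, so x and y are optimised independently as 1-D weighted medians.
Total weight W = 255; half = 127.5.
x-coordinate, sorted with cumulative weight:
  x=2 (Denby, w=20) cum 20
  x=7 (Calder, w=5) cum 25
  x=8 (Brookfield, w=30) cum 55
  x=16 (Elwood, w=100) cum 155  ← median
  x=17 (Ashton, w=100) cum 255
⇒ x* = 16
y-coordinate, sorted with cumulative weight:
  y=1 (Denby, w=20) cum 20
  y=3 (Elwood, w=100) cum 120
  y=11 (Calder, w=5) cum 125
  y=13 (Ashton, w=100) cum 225  ← median
  y=18 (Brookfield, w=30) cum 255
⇒ y* = 13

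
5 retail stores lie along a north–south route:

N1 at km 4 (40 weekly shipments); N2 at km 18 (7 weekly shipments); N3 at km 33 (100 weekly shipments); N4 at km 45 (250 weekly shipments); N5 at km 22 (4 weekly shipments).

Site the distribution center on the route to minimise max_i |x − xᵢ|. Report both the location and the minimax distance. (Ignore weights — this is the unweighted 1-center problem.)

location 24.5, max distance 20.5

The 1-center on a line is the midpoint of the two extreme points: leftmost at 4, rightmost at 45.
Optimal location = (4 + 45)/2 = 24.5; maximum distance = (45 − 4)/2 = 20.5.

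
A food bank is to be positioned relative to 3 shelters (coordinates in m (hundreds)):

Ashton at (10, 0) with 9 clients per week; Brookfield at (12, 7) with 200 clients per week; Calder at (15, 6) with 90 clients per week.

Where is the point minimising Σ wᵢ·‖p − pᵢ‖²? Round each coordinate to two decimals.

(12.84, 6.49)

The minimiser of Σwᵢ‖p−pᵢ‖² is the weighted centroid p* = (Σwᵢpᵢ)/(Σwᵢ).
Σwᵢ = 299.
Σwᵢxᵢ = 9·10 + 200·12 + 90·15 = 3840.
Σwᵢyᵢ = 9·0 + 200·7 + 90·6 = 1940.
x* = 3840/299 = 12.84, y* = 1940/299 = 6.49.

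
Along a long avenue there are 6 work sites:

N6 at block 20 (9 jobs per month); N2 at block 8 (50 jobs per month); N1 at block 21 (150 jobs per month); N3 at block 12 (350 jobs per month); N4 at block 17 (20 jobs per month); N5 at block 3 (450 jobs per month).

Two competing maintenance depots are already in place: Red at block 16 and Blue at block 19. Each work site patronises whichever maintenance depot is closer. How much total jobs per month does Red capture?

870

The indifferent point is the midpoint (16+19)/2 = 17.5; work sites left of it (closer to Red at 16) go to Red, those right go to Blue.
  N5 at 3 (w=450) → Red
  N2 at 8 (w=50) → Red
  N3 at 12 (w=350) → Red
  N4 at 17 (w=20) → Red
  N6 at 20 (w=9) → Blue
  N1 at 21 (w=150) → Blue
Red captures 870; Blue captures 159.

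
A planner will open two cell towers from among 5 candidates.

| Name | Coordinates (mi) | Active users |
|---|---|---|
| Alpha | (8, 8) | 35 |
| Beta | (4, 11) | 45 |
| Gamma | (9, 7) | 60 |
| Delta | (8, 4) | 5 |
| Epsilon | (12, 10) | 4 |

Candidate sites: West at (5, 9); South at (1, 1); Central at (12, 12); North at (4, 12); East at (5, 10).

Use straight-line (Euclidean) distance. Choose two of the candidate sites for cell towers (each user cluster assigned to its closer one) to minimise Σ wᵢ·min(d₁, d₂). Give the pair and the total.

{West, North}, total 481.4

Evaluate every pair (each demand assigned to the nearer of the two):
  {West, North}: total = 481.4
  {West, East}: total = 499.8
  {West, Central}: total = 516.8
  {Central, East}: total = 531.4
  {North, East}: total = 532.7
  {West, South}: total = 537.1
  {South, East}: total = 551.4
  {Central, North}: total = 645.6
  {South, North}: total = 738.3
  {South, Central}: total = 956.7
Best pair: {West, North} with total 481.4.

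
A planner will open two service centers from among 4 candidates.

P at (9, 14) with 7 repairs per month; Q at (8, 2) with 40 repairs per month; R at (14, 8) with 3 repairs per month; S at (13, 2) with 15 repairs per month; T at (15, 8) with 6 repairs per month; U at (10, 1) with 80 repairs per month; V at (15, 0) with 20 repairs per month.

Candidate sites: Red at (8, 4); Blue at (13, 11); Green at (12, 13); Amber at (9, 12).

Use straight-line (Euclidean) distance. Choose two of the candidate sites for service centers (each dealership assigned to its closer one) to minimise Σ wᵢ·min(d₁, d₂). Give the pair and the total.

Evaluate every pair (each demand assigned to the nearer of the two):
  {Red, Blue}: total = 676.6
  {Red, Green}: total = 683.7
  {Red, Amber}: total = 686.9
  {Blue, Amber}: total = 1640.9
  {Blue, Green}: total = 1658.9
  {Green, Amber}: total = 1779.2
Best pair: {Red, Blue} with total 676.6.

{Red, Blue}, total 676.6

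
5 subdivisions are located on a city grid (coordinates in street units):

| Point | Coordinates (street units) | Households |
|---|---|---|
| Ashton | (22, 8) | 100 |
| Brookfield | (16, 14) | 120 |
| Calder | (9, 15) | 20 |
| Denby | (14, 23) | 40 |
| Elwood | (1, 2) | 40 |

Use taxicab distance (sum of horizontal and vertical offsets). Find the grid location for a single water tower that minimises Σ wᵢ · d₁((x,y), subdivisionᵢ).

(16, 14)

Manhattan distance separates: Σwᵢ(|x−xᵢ|+|y−yᵢ|) = Σwᵢ|x−xᵢ| + Σwᵢ|y−yᵢ|, so x and y are optimised independently as 1-D weighted medians.
Total weight W = 320; half = 160.
x-coordinate, sorted with cumulative weight:
  x=1 (Elwood, w=40) cum 40
  x=9 (Calder, w=20) cum 60
  x=14 (Denby, w=40) cum 100
  x=16 (Brookfield, w=120) cum 220  ← median
  x=22 (Ashton, w=100) cum 320
⇒ x* = 16
y-coordinate, sorted with cumulative weight:
  y=2 (Elwood, w=40) cum 40
  y=8 (Ashton, w=100) cum 140
  y=14 (Brookfield, w=120) cum 260  ← median
  y=15 (Calder, w=20) cum 280
  y=23 (Denby, w=40) cum 320
⇒ y* = 14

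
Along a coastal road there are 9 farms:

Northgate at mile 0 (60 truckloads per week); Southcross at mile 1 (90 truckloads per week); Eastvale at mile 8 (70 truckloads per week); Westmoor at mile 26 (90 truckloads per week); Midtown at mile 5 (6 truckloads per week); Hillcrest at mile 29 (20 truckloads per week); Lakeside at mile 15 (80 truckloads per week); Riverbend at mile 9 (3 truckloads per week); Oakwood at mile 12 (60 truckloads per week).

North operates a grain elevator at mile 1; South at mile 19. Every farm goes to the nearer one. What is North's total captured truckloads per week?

The indifferent point is the midpoint (1+19)/2 = 10; farms left of it (closer to North at 1) go to North, those right go to South.
  Northgate at 0 (w=60) → North
  Southcross at 1 (w=90) → North
  Midtown at 5 (w=6) → North
  Eastvale at 8 (w=70) → North
  Riverbend at 9 (w=3) → North
  Oakwood at 12 (w=60) → South
  Lakeside at 15 (w=80) → South
  Westmoor at 26 (w=90) → South
  Hillcrest at 29 (w=20) → South
North captures 229; South captures 250.

229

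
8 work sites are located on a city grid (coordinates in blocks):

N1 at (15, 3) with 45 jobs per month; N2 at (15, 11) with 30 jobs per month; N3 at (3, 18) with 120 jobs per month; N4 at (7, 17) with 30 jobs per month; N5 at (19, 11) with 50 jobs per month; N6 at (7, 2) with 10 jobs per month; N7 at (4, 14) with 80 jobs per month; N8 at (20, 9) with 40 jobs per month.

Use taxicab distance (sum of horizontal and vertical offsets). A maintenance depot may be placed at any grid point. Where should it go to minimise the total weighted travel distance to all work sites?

(7, 14)

Manhattan distance separates: Σwᵢ(|x−xᵢ|+|y−yᵢ|) = Σwᵢ|x−xᵢ| + Σwᵢ|y−yᵢ|, so x and y are optimised independently as 1-D weighted medians.
Total weight W = 405; half = 202.5.
x-coordinate, sorted with cumulative weight:
  x=3 (N3, w=120) cum 120
  x=4 (N7, w=80) cum 200
  x=7 (N4, w=30) cum 230  ← median
  x=7 (N6, w=10) cum 240
  x=15 (N1, w=45) cum 285
  x=15 (N2, w=30) cum 315
  x=19 (N5, w=50) cum 365
  x=20 (N8, w=40) cum 405
⇒ x* = 7
y-coordinate, sorted with cumulative weight:
  y=2 (N6, w=10) cum 10
  y=3 (N1, w=45) cum 55
  y=9 (N8, w=40) cum 95
  y=11 (N2, w=30) cum 125
  y=11 (N5, w=50) cum 175
  y=14 (N7, w=80) cum 255  ← median
  y=17 (N4, w=30) cum 285
  y=18 (N3, w=120) cum 405
⇒ y* = 14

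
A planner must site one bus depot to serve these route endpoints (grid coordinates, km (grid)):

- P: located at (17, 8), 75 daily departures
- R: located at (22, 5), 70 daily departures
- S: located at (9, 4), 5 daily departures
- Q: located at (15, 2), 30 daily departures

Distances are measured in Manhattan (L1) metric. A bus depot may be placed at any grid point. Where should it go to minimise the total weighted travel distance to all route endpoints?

(17, 5)

Manhattan distance separates: Σwᵢ(|x−xᵢ|+|y−yᵢ|) = Σwᵢ|x−xᵢ| + Σwᵢ|y−yᵢ|, so x and y are optimised independently as 1-D weighted medians.
Total weight W = 180; half = 90.
x-coordinate, sorted with cumulative weight:
  x=9 (S, w=5) cum 5
  x=15 (Q, w=30) cum 35
  x=17 (P, w=75) cum 110  ← median
  x=22 (R, w=70) cum 180
⇒ x* = 17
y-coordinate, sorted with cumulative weight:
  y=2 (Q, w=30) cum 30
  y=4 (S, w=5) cum 35
  y=5 (R, w=70) cum 105  ← median
  y=8 (P, w=75) cum 180
⇒ y* = 5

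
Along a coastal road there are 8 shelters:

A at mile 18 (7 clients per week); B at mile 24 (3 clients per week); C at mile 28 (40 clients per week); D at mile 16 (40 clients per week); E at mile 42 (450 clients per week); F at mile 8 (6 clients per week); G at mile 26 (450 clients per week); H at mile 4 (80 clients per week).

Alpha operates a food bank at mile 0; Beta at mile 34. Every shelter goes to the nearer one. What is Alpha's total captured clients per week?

The indifferent point is the midpoint (0+34)/2 = 17; shelters left of it (closer to Alpha at 0) go to Alpha, those right go to Beta.
  H at 4 (w=80) → Alpha
  F at 8 (w=6) → Alpha
  D at 16 (w=40) → Alpha
  A at 18 (w=7) → Beta
  B at 24 (w=3) → Beta
  G at 26 (w=450) → Beta
  C at 28 (w=40) → Beta
  E at 42 (w=450) → Beta
Alpha captures 126; Beta captures 950.

126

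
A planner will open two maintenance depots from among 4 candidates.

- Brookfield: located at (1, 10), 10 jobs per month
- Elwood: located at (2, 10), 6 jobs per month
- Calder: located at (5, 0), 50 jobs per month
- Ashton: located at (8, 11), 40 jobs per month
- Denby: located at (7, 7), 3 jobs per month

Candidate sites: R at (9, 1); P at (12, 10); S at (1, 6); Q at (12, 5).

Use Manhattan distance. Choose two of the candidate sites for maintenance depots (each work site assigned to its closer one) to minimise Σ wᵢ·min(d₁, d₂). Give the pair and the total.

Evaluate every pair (each demand assigned to the nearer of the two):
  {R, P}: total = 644
  {R, S}: total = 781
  {P, S}: total = 791
  {R, Q}: total = 921
  {P, Q}: total = 991
  {S, Q}: total = 991
Best pair: {R, P} with total 644.

{R, P}, total 644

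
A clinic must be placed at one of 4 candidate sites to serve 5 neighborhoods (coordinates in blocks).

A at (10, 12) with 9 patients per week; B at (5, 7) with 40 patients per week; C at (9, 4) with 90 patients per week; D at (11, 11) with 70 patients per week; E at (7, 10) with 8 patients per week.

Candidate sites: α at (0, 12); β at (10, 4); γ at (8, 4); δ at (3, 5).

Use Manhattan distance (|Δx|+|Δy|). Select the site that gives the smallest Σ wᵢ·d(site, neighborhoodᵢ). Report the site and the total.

Total weighted distance at each candidate:
  α (0, 12): total = 2932
  β (10, 4): total = 1114
  γ (8, 4): total = 1176
  δ (3, 5): total = 1968
Minimum is at β with total 1114 blocks.

β, total 1114 blocks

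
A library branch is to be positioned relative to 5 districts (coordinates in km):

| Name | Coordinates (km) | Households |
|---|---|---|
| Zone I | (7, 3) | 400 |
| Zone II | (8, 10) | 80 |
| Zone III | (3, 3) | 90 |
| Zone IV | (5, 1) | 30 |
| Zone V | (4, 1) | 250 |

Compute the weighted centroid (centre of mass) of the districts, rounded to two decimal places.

The minimiser of Σwᵢ‖p−pᵢ‖² is the weighted centroid p* = (Σwᵢpᵢ)/(Σwᵢ).
Σwᵢ = 850.
Σwᵢxᵢ = 400·7 + 80·8 + 90·3 + 30·5 + 250·4 = 4860.
Σwᵢyᵢ = 400·3 + 80·10 + 90·3 + 30·1 + 250·1 = 2550.
x* = 4860/850 = 5.72, y* = 2550/850 = 3.00.

(5.72, 3.00)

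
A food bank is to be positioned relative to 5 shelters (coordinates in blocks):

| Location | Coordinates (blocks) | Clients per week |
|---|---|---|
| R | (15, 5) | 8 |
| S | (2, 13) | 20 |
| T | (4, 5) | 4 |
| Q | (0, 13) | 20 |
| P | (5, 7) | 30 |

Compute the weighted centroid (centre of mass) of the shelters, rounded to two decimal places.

The minimiser of Σwᵢ‖p−pᵢ‖² is the weighted centroid p* = (Σwᵢpᵢ)/(Σwᵢ).
Σwᵢ = 82.
Σwᵢxᵢ = 8·15 + 20·2 + 4·4 + 20·0 + 30·5 = 326.
Σwᵢyᵢ = 8·5 + 20·13 + 4·5 + 20·13 + 30·7 = 790.
x* = 326/82 = 3.98, y* = 790/82 = 9.63.

(3.98, 9.63)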